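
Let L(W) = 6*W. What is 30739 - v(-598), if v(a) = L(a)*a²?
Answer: 1283113891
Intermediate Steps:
v(a) = 6*a³ (v(a) = (6*a)*a² = 6*a³)
30739 - v(-598) = 30739 - 6*(-598)³ = 30739 - 6*(-213847192) = 30739 - 1*(-1283083152) = 30739 + 1283083152 = 1283113891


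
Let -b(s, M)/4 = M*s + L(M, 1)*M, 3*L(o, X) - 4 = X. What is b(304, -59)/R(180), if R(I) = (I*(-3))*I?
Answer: -54103/72900 ≈ -0.74215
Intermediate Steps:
L(o, X) = 4/3 + X/3
R(I) = -3*I**2 (R(I) = (-3*I)*I = -3*I**2)
b(s, M) = -20*M/3 - 4*M*s (b(s, M) = -4*(M*s + (4/3 + (1/3)*1)*M) = -4*(M*s + (4/3 + 1/3)*M) = -4*(M*s + 5*M/3) = -4*(5*M/3 + M*s) = -20*M/3 - 4*M*s)
b(304, -59)/R(180) = (-4/3*(-59)*(5 + 3*304))/((-3*180**2)) = (-4/3*(-59)*(5 + 912))/((-3*32400)) = -4/3*(-59)*917/(-97200) = (216412/3)*(-1/97200) = -54103/72900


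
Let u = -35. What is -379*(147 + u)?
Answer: -42448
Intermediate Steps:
-379*(147 + u) = -379*(147 - 35) = -379*112 = -42448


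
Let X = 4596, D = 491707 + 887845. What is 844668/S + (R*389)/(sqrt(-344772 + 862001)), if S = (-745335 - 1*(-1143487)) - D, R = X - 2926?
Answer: -211167/245350 + 649630*sqrt(517229)/517229 ≈ 902.42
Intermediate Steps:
D = 1379552
R = 1670 (R = 4596 - 2926 = 1670)
S = -981400 (S = (-745335 - 1*(-1143487)) - 1*1379552 = (-745335 + 1143487) - 1379552 = 398152 - 1379552 = -981400)
844668/S + (R*389)/(sqrt(-344772 + 862001)) = 844668/(-981400) + (1670*389)/(sqrt(-344772 + 862001)) = 844668*(-1/981400) + 649630/(sqrt(517229)) = -211167/245350 + 649630*(sqrt(517229)/517229) = -211167/245350 + 649630*sqrt(517229)/517229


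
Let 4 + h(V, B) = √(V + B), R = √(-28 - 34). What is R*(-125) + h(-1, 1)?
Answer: -4 - 125*I*√62 ≈ -4.0 - 984.25*I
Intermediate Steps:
R = I*√62 (R = √(-62) = I*√62 ≈ 7.874*I)
h(V, B) = -4 + √(B + V) (h(V, B) = -4 + √(V + B) = -4 + √(B + V))
R*(-125) + h(-1, 1) = (I*√62)*(-125) + (-4 + √(1 - 1)) = -125*I*√62 + (-4 + √0) = -125*I*√62 + (-4 + 0) = -125*I*√62 - 4 = -4 - 125*I*√62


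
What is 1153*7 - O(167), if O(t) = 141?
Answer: 7930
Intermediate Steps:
1153*7 - O(167) = 1153*7 - 1*141 = 8071 - 141 = 7930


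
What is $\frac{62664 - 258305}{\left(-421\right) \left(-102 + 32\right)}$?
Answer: $- \frac{195641}{29470} \approx -6.6386$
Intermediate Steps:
$\frac{62664 - 258305}{\left(-421\right) \left(-102 + 32\right)} = - \frac{195641}{\left(-421\right) \left(-70\right)} = - \frac{195641}{29470}$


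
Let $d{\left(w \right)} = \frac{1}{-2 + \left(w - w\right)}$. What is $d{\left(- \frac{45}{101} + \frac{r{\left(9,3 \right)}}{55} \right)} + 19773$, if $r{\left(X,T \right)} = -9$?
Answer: $\frac{39545}{2} \approx 19773.0$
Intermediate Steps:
$d{\left(w \right)} = - \frac{1}{2}$ ($d{\left(w \right)} = \frac{1}{-2 + 0} = \frac{1}{-2} = - \frac{1}{2}$)
$d{\left(- \frac{45}{101} + \frac{r{\left(9,3 \right)}}{55} \right)} + 19773 = - \frac{1}{2} + 19773 = \frac{39545}{2}$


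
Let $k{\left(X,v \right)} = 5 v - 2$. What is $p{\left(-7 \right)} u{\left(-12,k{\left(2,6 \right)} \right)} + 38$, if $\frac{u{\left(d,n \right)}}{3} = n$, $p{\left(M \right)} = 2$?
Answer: $206$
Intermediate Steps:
$k{\left(X,v \right)} = -2 + 5 v$
$u{\left(d,n \right)} = 3 n$
$p{\left(-7 \right)} u{\left(-12,k{\left(2,6 \right)} \right)} + 38 = 2 \cdot 3 \left(-2 + 5 \cdot 6\right) + 38 = 2 \cdot 3 \left(-2 + 30\right) + 38 = 2 \cdot 3 \cdot 28 + 38 = 2 \cdot 84 + 38 = 168 + 38 = 206$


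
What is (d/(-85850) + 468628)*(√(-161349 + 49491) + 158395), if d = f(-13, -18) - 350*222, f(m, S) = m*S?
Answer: 637251457757807/8585 + 20115895633*I*√111858/42925 ≈ 7.4228e+10 + 1.5673e+8*I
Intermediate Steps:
f(m, S) = S*m
d = -77466 (d = -18*(-13) - 350*222 = 234 - 77700 = -77466)
(d/(-85850) + 468628)*(√(-161349 + 49491) + 158395) = (-77466/(-85850) + 468628)*(√(-161349 + 49491) + 158395) = (-77466*(-1/85850) + 468628)*(√(-111858) + 158395) = (38733/42925 + 468628)*(I*√111858 + 158395) = 20115895633*(158395 + I*√111858)/42925 = 637251457757807/8585 + 20115895633*I*√111858/42925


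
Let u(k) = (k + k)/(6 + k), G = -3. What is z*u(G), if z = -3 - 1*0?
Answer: 6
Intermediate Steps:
u(k) = 2*k/(6 + k) (u(k) = (2*k)/(6 + k) = 2*k/(6 + k))
z = -3 (z = -3 + 0 = -3)
z*u(G) = -6*(-3)/(6 - 3) = -6*(-3)/3 = -3*(-2) = 6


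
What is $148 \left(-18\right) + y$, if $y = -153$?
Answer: $-2817$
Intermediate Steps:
$148 \left(-18\right) + y = 148 \left(-18\right) - 153 = -2664 - 153 = -2817$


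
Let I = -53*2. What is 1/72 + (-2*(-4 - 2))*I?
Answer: -91583/72 ≈ -1272.0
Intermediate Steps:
I = -106
1/72 + (-2*(-4 - 2))*I = 1/72 - 2*(-4 - 2)*(-106) = 1/72 - 2*(-6)*(-106) = 1/72 + 12*(-106) = 1/72 - 1272 = -91583/72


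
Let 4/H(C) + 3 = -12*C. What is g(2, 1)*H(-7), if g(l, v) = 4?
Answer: 16/81 ≈ 0.19753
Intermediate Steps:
H(C) = 4/(-3 - 12*C)
g(2, 1)*H(-7) = 4*(-4/(3 + 12*(-7))) = 4*(-4/(3 - 84)) = 4*(-4/(-81)) = 4*(-4*(-1/81)) = 4*(4/81) = 16/81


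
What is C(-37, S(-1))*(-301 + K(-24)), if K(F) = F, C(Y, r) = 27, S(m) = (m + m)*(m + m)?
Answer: -8775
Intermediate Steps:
S(m) = 4*m**2 (S(m) = (2*m)*(2*m) = 4*m**2)
C(-37, S(-1))*(-301 + K(-24)) = 27*(-301 - 24) = 27*(-325) = -8775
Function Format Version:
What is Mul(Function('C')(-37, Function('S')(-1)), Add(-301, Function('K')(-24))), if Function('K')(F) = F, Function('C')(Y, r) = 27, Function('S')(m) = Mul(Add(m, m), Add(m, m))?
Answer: -8775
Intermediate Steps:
Function('S')(m) = Mul(4, Pow(m, 2)) (Function('S')(m) = Mul(Mul(2, m), Mul(2, m)) = Mul(4, Pow(m, 2)))
Mul(Function('C')(-37, Function('S')(-1)), Add(-301, Function('K')(-24))) = Mul(27, Add(-301, -24)) = Mul(27, -325) = -8775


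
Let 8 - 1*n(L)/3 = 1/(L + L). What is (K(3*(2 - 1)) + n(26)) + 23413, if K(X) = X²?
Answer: 1219189/52 ≈ 23446.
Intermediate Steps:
n(L) = 24 - 3/(2*L) (n(L) = 24 - 3/(L + L) = 24 - 3*1/(2*L) = 24 - 3/(2*L))
(K(3*(2 - 1)) + n(26)) + 23413 = ((3*(2 - 1))² + (24 - 3/2/26)) + 23413 = ((3*1)² + (24 - 3/2*1/26)) + 23413 = (3² + (24 - 3/52)) + 23413 = (9 + 1245/52) + 23413 = 1713/52 + 23413 = 1219189/52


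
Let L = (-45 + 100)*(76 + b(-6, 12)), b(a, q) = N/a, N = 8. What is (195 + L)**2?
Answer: 166539025/9 ≈ 1.8504e+7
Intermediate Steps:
b(a, q) = 8/a
L = 12320/3 (L = (-45 + 100)*(76 + 8/(-6)) = 55*(76 + 8*(-1/6)) = 55*(76 - 4/3) = 55*(224/3) = 12320/3 ≈ 4106.7)
(195 + L)**2 = (195 + 12320/3)**2 = (12905/3)**2 = 166539025/9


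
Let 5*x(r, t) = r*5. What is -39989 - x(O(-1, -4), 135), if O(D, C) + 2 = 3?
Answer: -39990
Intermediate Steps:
O(D, C) = 1 (O(D, C) = -2 + 3 = 1)
x(r, t) = r (x(r, t) = (r*5)/5 = (5*r)/5 = r)
-39989 - x(O(-1, -4), 135) = -39989 - 1*1 = -39989 - 1 = -39990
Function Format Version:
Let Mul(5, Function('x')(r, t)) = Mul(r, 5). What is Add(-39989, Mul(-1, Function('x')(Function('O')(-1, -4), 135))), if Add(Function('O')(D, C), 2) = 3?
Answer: -39990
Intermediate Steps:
Function('O')(D, C) = 1 (Function('O')(D, C) = Add(-2, 3) = 1)
Function('x')(r, t) = r (Function('x')(r, t) = Mul(Rational(1, 5), Mul(r, 5)) = Mul(Rational(1, 5), Mul(5, r)) = r)
Add(-39989, Mul(-1, Function('x')(Function('O')(-1, -4), 135))) = Add(-39989, Mul(-1, 1)) = Add(-39989, -1) = -39990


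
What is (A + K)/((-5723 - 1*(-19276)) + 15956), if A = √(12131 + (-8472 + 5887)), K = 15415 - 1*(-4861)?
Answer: 20276/29509 + √9546/29509 ≈ 0.69042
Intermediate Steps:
K = 20276 (K = 15415 + 4861 = 20276)
A = √9546 (A = √(12131 - 2585) = √9546 ≈ 97.704)
(A + K)/((-5723 - 1*(-19276)) + 15956) = (√9546 + 20276)/((-5723 - 1*(-19276)) + 15956) = (20276 + √9546)/((-5723 + 19276) + 15956) = (20276 + √9546)/(13553 + 15956) = (20276 + √9546)/29509 = (20276 + √9546)*(1/29509) = 20276/29509 + √9546/29509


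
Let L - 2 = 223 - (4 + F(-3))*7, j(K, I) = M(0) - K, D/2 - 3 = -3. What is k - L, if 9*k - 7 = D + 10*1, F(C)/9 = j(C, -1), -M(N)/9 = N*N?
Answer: -55/9 ≈ -6.1111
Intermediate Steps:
D = 0 (D = 6 + 2*(-3) = 6 - 6 = 0)
M(N) = -9*N**2 (M(N) = -9*N*N = -9*N**2)
j(K, I) = -K (j(K, I) = -9*0**2 - K = -9*0 - K = 0 - K = -K)
F(C) = -9*C (F(C) = 9*(-C) = -9*C)
k = 17/9 (k = 7/9 + (0 + 10*1)/9 = 7/9 + (0 + 10)/9 = 7/9 + (1/9)*10 = 7/9 + 10/9 = 17/9 ≈ 1.8889)
L = 8 (L = 2 + (223 - (4 - 9*(-3))*7) = 2 + (223 - (4 + 27)*7) = 2 + (223 - 31*7) = 2 + (223 - 1*217) = 2 + (223 - 217) = 2 + 6 = 8)
k - L = 17/9 - 1*8 = 17/9 - 8 = -55/9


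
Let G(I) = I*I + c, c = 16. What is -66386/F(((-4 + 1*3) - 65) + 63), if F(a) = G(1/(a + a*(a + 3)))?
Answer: -597474/145 ≈ -4120.5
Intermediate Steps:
G(I) = 16 + I² (G(I) = I*I + 16 = I² + 16 = 16 + I²)
F(a) = 16 + (a + a*(3 + a))⁻² (F(a) = 16 + (1/(a + a*(a + 3)))² = 16 + (1/(a + a*(3 + a)))² = 16 + (a + a*(3 + a))⁻²)
-66386/F(((-4 + 1*3) - 65) + 63) = -66386/(16 + 1/((((-4 + 1*3) - 65) + 63)²*(4 + (((-4 + 1*3) - 65) + 63))²)) = -66386/(16 + 1/((((-4 + 3) - 65) + 63)²*(4 + (((-4 + 3) - 65) + 63))²)) = -66386/(16 + 1/(((-1 - 65) + 63)²*(4 + ((-1 - 65) + 63))²)) = -66386/(16 + 1/((-66 + 63)²*(4 + (-66 + 63))²)) = -66386/(16 + 1/((-3)²*(4 - 3)²)) = -66386/(16 + (⅑)/1²) = -66386/(16 + (⅑)*1) = -66386/(16 + ⅑) = -66386/145/9 = -66386*9/145 = -597474/145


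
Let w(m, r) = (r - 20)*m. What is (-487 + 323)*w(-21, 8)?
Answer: -41328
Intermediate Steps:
w(m, r) = m*(-20 + r) (w(m, r) = (-20 + r)*m = m*(-20 + r))
(-487 + 323)*w(-21, 8) = (-487 + 323)*(-21*(-20 + 8)) = -(-3444)*(-12) = -164*252 = -41328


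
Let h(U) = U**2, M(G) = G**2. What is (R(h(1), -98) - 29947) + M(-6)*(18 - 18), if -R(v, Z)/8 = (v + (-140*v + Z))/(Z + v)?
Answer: -2906755/97 ≈ -29967.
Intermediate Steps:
R(v, Z) = -8*(Z - 139*v)/(Z + v) (R(v, Z) = -8*(v + (-140*v + Z))/(Z + v) = -8*(v + (Z - 140*v))/(Z + v) = -8*(Z - 139*v)/(Z + v))
(R(h(1), -98) - 29947) + M(-6)*(18 - 18) = (8*(-1*(-98) + 139*1**2)/(-98 + 1**2) - 29947) + (-6)**2*(18 - 18) = (8*(98 + 139*1)/(-98 + 1) - 29947) + 36*0 = (8*(98 + 139)/(-97) - 29947) + 0 = (8*(-1/97)*237 - 29947) + 0 = (-1896/97 - 29947) + 0 = -2906755/97 + 0 = -2906755/97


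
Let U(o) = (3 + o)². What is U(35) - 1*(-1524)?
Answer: 2968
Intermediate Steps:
U(35) - 1*(-1524) = (3 + 35)² - 1*(-1524) = 38² + 1524 = 1444 + 1524 = 2968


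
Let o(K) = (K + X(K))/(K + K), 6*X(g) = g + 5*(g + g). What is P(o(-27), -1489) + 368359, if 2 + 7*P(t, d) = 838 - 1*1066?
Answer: 2578283/7 ≈ 3.6833e+5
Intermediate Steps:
X(g) = 11*g/6 (X(g) = (g + 5*(g + g))/6 = (g + 5*(2*g))/6 = (g + 10*g)/6 = (11*g)/6 = 11*g/6)
o(K) = 17/12 (o(K) = (K + 11*K/6)/(K + K) = (17*K/6)/((2*K)) = (17*K/6)*(1/(2*K)) = 17/12)
P(t, d) = -230/7 (P(t, d) = -2/7 + (838 - 1*1066)/7 = -2/7 + (838 - 1066)/7 = -2/7 + (⅐)*(-228) = -2/7 - 228/7 = -230/7)
P(o(-27), -1489) + 368359 = -230/7 + 368359 = 2578283/7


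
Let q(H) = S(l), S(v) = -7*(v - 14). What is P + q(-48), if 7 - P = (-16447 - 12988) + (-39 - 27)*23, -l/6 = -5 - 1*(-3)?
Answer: 30974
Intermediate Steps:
l = 12 (l = -6*(-5 - 1*(-3)) = -6*(-5 + 3) = -6*(-2) = 12)
S(v) = 98 - 7*v (S(v) = -7*(-14 + v) = 98 - 7*v)
q(H) = 14 (q(H) = 98 - 7*12 = 98 - 84 = 14)
P = 30960 (P = 7 - ((-16447 - 12988) + (-39 - 27)*23) = 7 - (-29435 - 66*23) = 7 - (-29435 - 1518) = 7 - 1*(-30953) = 7 + 30953 = 30960)
P + q(-48) = 30960 + 14 = 30974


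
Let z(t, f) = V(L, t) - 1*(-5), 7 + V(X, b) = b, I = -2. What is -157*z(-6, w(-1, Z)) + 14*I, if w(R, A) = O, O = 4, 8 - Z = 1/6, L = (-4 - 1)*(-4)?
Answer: 1228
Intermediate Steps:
L = 20 (L = -5*(-4) = 20)
Z = 47/6 (Z = 8 - 1/6 = 8 - 1*⅙ = 8 - ⅙ = 47/6 ≈ 7.8333)
V(X, b) = -7 + b
w(R, A) = 4
z(t, f) = -2 + t (z(t, f) = (-7 + t) - 1*(-5) = (-7 + t) + 5 = -2 + t)
-157*z(-6, w(-1, Z)) + 14*I = -157*(-2 - 6) + 14*(-2) = -157*(-8) - 28 = 1256 - 28 = 1228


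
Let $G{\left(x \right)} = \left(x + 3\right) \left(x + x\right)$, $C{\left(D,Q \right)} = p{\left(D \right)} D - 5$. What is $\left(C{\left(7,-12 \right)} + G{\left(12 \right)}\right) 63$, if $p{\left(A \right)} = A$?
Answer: $25452$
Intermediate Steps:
$C{\left(D,Q \right)} = -5 + D^{2}$ ($C{\left(D,Q \right)} = D D - 5 = D^{2} - 5 = -5 + D^{2}$)
$G{\left(x \right)} = 2 x \left(3 + x\right)$ ($G{\left(x \right)} = \left(3 + x\right) 2 x = 2 x \left(3 + x\right)$)
$\left(C{\left(7,-12 \right)} + G{\left(12 \right)}\right) 63 = \left(\left(-5 + 7^{2}\right) + 2 \cdot 12 \left(3 + 12\right)\right) 63 = \left(\left(-5 + 49\right) + 2 \cdot 12 \cdot 15\right) 63 = \left(44 + 360\right) 63 = 404 \cdot 63 = 25452$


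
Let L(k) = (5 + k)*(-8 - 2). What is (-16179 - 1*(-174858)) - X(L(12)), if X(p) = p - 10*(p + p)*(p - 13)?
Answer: 781049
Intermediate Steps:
L(k) = -50 - 10*k (L(k) = (5 + k)*(-10) = -50 - 10*k)
X(p) = p - 20*p*(-13 + p) (X(p) = p - 10*2*p*(-13 + p) = p - 20*p*(-13 + p))
(-16179 - 1*(-174858)) - X(L(12)) = (-16179 - 1*(-174858)) - (-50 - 10*12)*(261 - 20*(-50 - 10*12)) = (-16179 + 174858) - (-50 - 120)*(261 - 20*(-50 - 120)) = 158679 - (-170)*(261 - 20*(-170)) = 158679 - (-170)*(261 + 3400) = 158679 - (-170)*3661 = 158679 - 1*(-622370) = 158679 + 622370 = 781049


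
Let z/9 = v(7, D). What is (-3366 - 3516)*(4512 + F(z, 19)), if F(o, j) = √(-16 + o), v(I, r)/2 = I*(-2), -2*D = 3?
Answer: -31051584 - 13764*I*√67 ≈ -3.1052e+7 - 1.1266e+5*I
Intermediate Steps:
D = -3/2 (D = -½*3 = -3/2 ≈ -1.5000)
v(I, r) = -4*I (v(I, r) = 2*(I*(-2)) = 2*(-2*I) = -4*I)
z = -252 (z = 9*(-4*7) = 9*(-28) = -252)
(-3366 - 3516)*(4512 + F(z, 19)) = (-3366 - 3516)*(4512 + √(-16 - 252)) = -6882*(4512 + √(-268)) = -6882*(4512 + 2*I*√67) = -31051584 - 13764*I*√67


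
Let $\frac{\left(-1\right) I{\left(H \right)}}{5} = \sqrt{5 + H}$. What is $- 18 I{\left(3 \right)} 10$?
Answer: $1800 \sqrt{2} \approx 2545.6$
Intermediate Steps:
$I{\left(H \right)} = - 5 \sqrt{5 + H}$
$- 18 I{\left(3 \right)} 10 = - 18 \left(- 5 \sqrt{5 + 3}\right) 10 = - 18 \left(- 5 \sqrt{8}\right) 10 = - 18 \left(- 5 \cdot 2 \sqrt{2}\right) 10 = - 18 \left(- 10 \sqrt{2}\right) 10 = 180 \sqrt{2} \cdot 10 = 1800 \sqrt{2}$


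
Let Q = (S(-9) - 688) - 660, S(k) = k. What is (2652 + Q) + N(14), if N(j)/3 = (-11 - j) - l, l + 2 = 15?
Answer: 1181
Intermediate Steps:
l = 13 (l = -2 + 15 = 13)
N(j) = -72 - 3*j (N(j) = 3*((-11 - j) - 1*13) = 3*((-11 - j) - 13) = 3*(-24 - j) = -72 - 3*j)
Q = -1357 (Q = (-9 - 688) - 660 = -697 - 660 = -1357)
(2652 + Q) + N(14) = (2652 - 1357) + (-72 - 3*14) = 1295 + (-72 - 42) = 1295 - 114 = 1181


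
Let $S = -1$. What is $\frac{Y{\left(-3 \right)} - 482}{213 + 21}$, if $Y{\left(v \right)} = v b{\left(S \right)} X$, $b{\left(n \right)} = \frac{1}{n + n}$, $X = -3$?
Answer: $- \frac{973}{468} \approx -2.0791$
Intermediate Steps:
$b{\left(n \right)} = \frac{1}{2 n}$
$Y{\left(v \right)} = \frac{3 v}{2}$ ($Y{\left(v \right)} = v \frac{1}{2 \left(-1\right)} \left(-3\right) = v \frac{1}{2} \left(-1\right) \left(-3\right) = v \left(- \frac{1}{2}\right) \left(-3\right) = - \frac{v}{2} \left(-3\right) = \frac{3 v}{2}$)
$\frac{Y{\left(-3 \right)} - 482}{213 + 21} = \frac{\frac{3}{2} \left(-3\right) - 482}{213 + 21} = \frac{- \frac{9}{2} - 482}{234} = \left(- \frac{973}{2}\right) \frac{1}{234} = - \frac{973}{468}$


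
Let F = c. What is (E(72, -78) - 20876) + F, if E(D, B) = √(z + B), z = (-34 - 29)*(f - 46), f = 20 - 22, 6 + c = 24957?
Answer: 4075 + √2946 ≈ 4129.3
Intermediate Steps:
c = 24951 (c = -6 + 24957 = 24951)
f = -2
z = 3024 (z = (-34 - 29)*(-2 - 46) = -63*(-48) = 3024)
F = 24951
E(D, B) = √(3024 + B)
(E(72, -78) - 20876) + F = (√(3024 - 78) - 20876) + 24951 = (√2946 - 20876) + 24951 = (-20876 + √2946) + 24951 = 4075 + √2946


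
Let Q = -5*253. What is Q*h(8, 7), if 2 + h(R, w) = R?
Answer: -7590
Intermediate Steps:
Q = -1265
h(R, w) = -2 + R
Q*h(8, 7) = -1265*(-2 + 8) = -1265*6 = -7590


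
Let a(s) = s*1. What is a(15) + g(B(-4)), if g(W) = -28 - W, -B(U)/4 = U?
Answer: -29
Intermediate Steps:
a(s) = s
B(U) = -4*U
a(15) + g(B(-4)) = 15 + (-28 - (-4)*(-4)) = 15 + (-28 - 1*16) = 15 + (-28 - 16) = 15 - 44 = -29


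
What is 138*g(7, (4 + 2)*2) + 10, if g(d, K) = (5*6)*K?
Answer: 49690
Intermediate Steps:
g(d, K) = 30*K
138*g(7, (4 + 2)*2) + 10 = 138*(30*((4 + 2)*2)) + 10 = 138*(30*(6*2)) + 10 = 138*(30*12) + 10 = 138*360 + 10 = 49680 + 10 = 49690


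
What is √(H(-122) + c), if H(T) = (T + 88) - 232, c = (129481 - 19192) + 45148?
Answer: √155171 ≈ 393.92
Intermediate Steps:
c = 155437 (c = 110289 + 45148 = 155437)
H(T) = -144 + T (H(T) = (88 + T) - 232 = -144 + T)
√(H(-122) + c) = √((-144 - 122) + 155437) = √(-266 + 155437) = √155171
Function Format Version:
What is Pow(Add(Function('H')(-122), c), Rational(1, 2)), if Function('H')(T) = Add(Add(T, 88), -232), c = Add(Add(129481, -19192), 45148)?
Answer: Pow(155171, Rational(1, 2)) ≈ 393.92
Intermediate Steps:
c = 155437 (c = Add(110289, 45148) = 155437)
Function('H')(T) = Add(-144, T) (Function('H')(T) = Add(Add(88, T), -232) = Add(-144, T))
Pow(Add(Function('H')(-122), c), Rational(1, 2)) = Pow(Add(Add(-144, -122), 155437), Rational(1, 2)) = Pow(Add(-266, 155437), Rational(1, 2)) = Pow(155171, Rational(1, 2))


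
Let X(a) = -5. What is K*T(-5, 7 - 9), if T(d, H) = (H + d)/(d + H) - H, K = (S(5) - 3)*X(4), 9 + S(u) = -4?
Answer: 240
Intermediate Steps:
S(u) = -13 (S(u) = -9 - 4 = -13)
K = 80 (K = (-13 - 3)*(-5) = -16*(-5) = 80)
T(d, H) = 1 - H (T(d, H) = (H + d)/(H + d) - H = 1 - H)
K*T(-5, 7 - 9) = 80*(1 - (7 - 9)) = 80*(1 - 1*(-2)) = 80*(1 + 2) = 80*3 = 240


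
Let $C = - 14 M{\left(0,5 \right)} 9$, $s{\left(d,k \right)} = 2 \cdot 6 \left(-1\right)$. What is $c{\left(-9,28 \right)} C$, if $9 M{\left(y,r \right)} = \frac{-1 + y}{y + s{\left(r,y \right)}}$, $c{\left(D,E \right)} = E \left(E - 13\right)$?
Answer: $-490$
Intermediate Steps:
$s{\left(d,k \right)} = -12$ ($s{\left(d,k \right)} = 12 \left(-1\right) = -12$)
$c{\left(D,E \right)} = E \left(-13 + E\right)$ ($c{\left(D,E \right)} = E \left(E - 13\right) = E \left(-13 + E\right)$)
$M{\left(y,r \right)} = \frac{-1 + y}{9 \left(-12 + y\right)}$ ($M{\left(y,r \right)} = \frac{\left(-1 + y\right) \frac{1}{y - 12}}{9} = \frac{\left(-1 + y\right) \frac{1}{-12 + y}}{9} = \frac{\frac{1}{-12 + y} \left(-1 + y\right)}{9} = \frac{-1 + y}{9 \left(-12 + y\right)}$)
$C = - \frac{7}{6}$ ($C = - 14 \frac{-1 + 0}{9 \left(-12 + 0\right)} 9 = - 14 \cdot \frac{1}{9} \frac{1}{-12} \left(-1\right) 9 = - 14 \cdot \frac{1}{9} \left(- \frac{1}{12}\right) \left(-1\right) 9 = \left(-14\right) \frac{1}{108} \cdot 9 = \left(- \frac{7}{54}\right) 9 = - \frac{7}{6} \approx -1.1667$)
$c{\left(-9,28 \right)} C = 28 \left(-13 + 28\right) \left(- \frac{7}{6}\right) = 28 \cdot 15 \left(- \frac{7}{6}\right) = 420 \left(- \frac{7}{6}\right) = -490$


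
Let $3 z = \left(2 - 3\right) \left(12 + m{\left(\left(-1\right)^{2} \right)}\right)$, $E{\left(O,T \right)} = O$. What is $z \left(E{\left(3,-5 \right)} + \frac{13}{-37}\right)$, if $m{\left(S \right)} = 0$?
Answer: $- \frac{392}{37} \approx -10.595$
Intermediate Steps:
$z = -4$ ($z = \frac{\left(2 - 3\right) \left(12 + 0\right)}{3} = \frac{\left(-1\right) 12}{3} = \frac{1}{3} \left(-12\right) = -4$)
$z \left(E{\left(3,-5 \right)} + \frac{13}{-37}\right) = - 4 \left(3 + \frac{13}{-37}\right) = - 4 \left(3 + 13 \left(- \frac{1}{37}\right)\right) = - 4 \left(3 - \frac{13}{37}\right) = \left(-4\right) \frac{98}{37} = - \frac{392}{37}$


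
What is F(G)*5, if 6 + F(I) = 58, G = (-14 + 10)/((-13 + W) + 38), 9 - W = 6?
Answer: 260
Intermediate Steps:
W = 3 (W = 9 - 1*6 = 9 - 6 = 3)
G = -⅐ (G = (-14 + 10)/((-13 + 3) + 38) = -4/(-10 + 38) = -4/28 = -4*1/28 = -⅐ ≈ -0.14286)
F(I) = 52 (F(I) = -6 + 58 = 52)
F(G)*5 = 52*5 = 260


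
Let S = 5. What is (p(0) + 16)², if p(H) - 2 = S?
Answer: 529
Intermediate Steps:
p(H) = 7 (p(H) = 2 + 5 = 7)
(p(0) + 16)² = (7 + 16)² = 23² = 529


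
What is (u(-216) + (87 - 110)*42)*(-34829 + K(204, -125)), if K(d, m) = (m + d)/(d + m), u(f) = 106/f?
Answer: 908845367/27 ≈ 3.3661e+7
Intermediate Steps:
K(d, m) = 1 (K(d, m) = (d + m)/(d + m) = 1)
(u(-216) + (87 - 110)*42)*(-34829 + K(204, -125)) = (106/(-216) + (87 - 110)*42)*(-34829 + 1) = (106*(-1/216) - 23*42)*(-34828) = (-53/108 - 966)*(-34828) = -104381/108*(-34828) = 908845367/27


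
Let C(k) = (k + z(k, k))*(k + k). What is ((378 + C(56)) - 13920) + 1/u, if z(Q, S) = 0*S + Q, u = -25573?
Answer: -25521855/25573 ≈ -998.00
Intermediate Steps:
z(Q, S) = Q (z(Q, S) = 0 + Q = Q)
C(k) = 4*k**2 (C(k) = (k + k)*(k + k) = (2*k)*(2*k) = 4*k**2)
((378 + C(56)) - 13920) + 1/u = ((378 + 4*56**2) - 13920) + 1/(-25573) = ((378 + 4*3136) - 13920) - 1/25573 = ((378 + 12544) - 13920) - 1/25573 = (12922 - 13920) - 1/25573 = -998 - 1/25573 = -25521855/25573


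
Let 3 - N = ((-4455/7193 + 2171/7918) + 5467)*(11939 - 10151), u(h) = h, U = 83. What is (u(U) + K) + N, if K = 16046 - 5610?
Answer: -278046200741060/28477087 ≈ -9.7639e+6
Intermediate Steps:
K = 10436
N = -278345751219213/28477087 (N = 3 - ((-4455/7193 + 2171/7918) + 5467)*(11939 - 10151) = 3 - ((-4455*1/7193 + 2171*(1/7918)) + 5467)*1788 = 3 - ((-4455/7193 + 2171/7918) + 5467)*1788 = 3 - (-19658687/56954174 + 5467)*1788 = 3 - 311348810571*1788/56954174 = 3 - 1*278345836650474/28477087 = 3 - 278345836650474/28477087 = -278345751219213/28477087 ≈ -9.7744e+6)
(u(U) + K) + N = (83 + 10436) - 278345751219213/28477087 = 10519 - 278345751219213/28477087 = -278046200741060/28477087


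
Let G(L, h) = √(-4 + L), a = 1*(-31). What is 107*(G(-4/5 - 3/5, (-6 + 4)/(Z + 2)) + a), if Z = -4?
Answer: -3317 + 321*I*√15/5 ≈ -3317.0 + 248.65*I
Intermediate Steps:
a = -31
107*(G(-4/5 - 3/5, (-6 + 4)/(Z + 2)) + a) = 107*(√(-4 + (-4/5 - 3/5)) - 31) = 107*(√(-4 + (-4*⅕ - 3*⅕)) - 31) = 107*(√(-4 + (-⅘ - ⅗)) - 31) = 107*(√(-4 - 7/5) - 31) = 107*(√(-27/5) - 31) = 107*(3*I*√15/5 - 31) = 107*(-31 + 3*I*√15/5) = -3317 + 321*I*√15/5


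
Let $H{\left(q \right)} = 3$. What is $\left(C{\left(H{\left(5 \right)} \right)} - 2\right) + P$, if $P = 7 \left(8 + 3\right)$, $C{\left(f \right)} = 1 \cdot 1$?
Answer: $76$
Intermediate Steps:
$C{\left(f \right)} = 1$
$P = 77$ ($P = 7 \cdot 11 = 77$)
$\left(C{\left(H{\left(5 \right)} \right)} - 2\right) + P = \left(1 - 2\right) + 77 = -1 + 77 = 76$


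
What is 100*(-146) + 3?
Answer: -14597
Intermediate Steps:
100*(-146) + 3 = -14600 + 3 = -14597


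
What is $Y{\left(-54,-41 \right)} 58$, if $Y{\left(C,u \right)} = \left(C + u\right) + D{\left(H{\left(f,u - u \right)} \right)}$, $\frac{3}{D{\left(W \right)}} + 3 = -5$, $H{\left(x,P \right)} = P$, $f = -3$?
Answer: $- \frac{22127}{4} \approx -5531.8$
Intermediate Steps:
$D{\left(W \right)} = - \frac{3}{8}$ ($D{\left(W \right)} = \frac{3}{-3 - 5} = \frac{3}{-8} = 3 \left(- \frac{1}{8}\right) = - \frac{3}{8}$)
$Y{\left(C,u \right)} = - \frac{3}{8} + C + u$ ($Y{\left(C,u \right)} = \left(C + u\right) - \frac{3}{8} = - \frac{3}{8} + C + u$)
$Y{\left(-54,-41 \right)} 58 = \left(- \frac{3}{8} - 54 - 41\right) 58 = \left(- \frac{763}{8}\right) 58 = - \frac{22127}{4}$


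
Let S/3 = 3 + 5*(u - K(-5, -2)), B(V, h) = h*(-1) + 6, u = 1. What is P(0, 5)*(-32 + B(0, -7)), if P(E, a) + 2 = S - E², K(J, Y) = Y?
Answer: -988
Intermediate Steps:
B(V, h) = 6 - h (B(V, h) = -h + 6 = 6 - h)
S = 54 (S = 3*(3 + 5*(1 - 1*(-2))) = 3*(3 + 5*(1 + 2)) = 3*(3 + 5*3) = 3*(3 + 15) = 3*18 = 54)
P(E, a) = 52 - E² (P(E, a) = -2 + (54 - E²) = 52 - E²)
P(0, 5)*(-32 + B(0, -7)) = (52 - 1*0²)*(-32 + (6 - 1*(-7))) = (52 - 1*0)*(-32 + (6 + 7)) = (52 + 0)*(-32 + 13) = 52*(-19) = -988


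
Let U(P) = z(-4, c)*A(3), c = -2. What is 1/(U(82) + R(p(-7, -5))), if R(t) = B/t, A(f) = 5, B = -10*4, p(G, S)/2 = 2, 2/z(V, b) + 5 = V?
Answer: -9/100 ≈ -0.090000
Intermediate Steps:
z(V, b) = 2/(-5 + V)
p(G, S) = 4 (p(G, S) = 2*2 = 4)
B = -40
R(t) = -40/t
U(P) = -10/9 (U(P) = (2/(-5 - 4))*5 = (2/(-9))*5 = (2*(-⅑))*5 = -2/9*5 = -10/9)
1/(U(82) + R(p(-7, -5))) = 1/(-10/9 - 40/4) = 1/(-10/9 - 40*¼) = 1/(-10/9 - 10) = 1/(-100/9) = -9/100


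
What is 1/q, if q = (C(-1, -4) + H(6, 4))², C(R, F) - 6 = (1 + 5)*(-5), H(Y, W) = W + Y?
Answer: 1/196 ≈ 0.0051020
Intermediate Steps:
C(R, F) = -24 (C(R, F) = 6 + (1 + 5)*(-5) = 6 + 6*(-5) = 6 - 30 = -24)
q = 196 (q = (-24 + (4 + 6))² = (-24 + 10)² = (-14)² = 196)
1/q = 1/196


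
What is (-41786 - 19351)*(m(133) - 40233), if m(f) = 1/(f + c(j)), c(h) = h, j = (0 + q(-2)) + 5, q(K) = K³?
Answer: 319764178593/130 ≈ 2.4597e+9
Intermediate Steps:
j = -3 (j = (0 + (-2)³) + 5 = (0 - 8) + 5 = -8 + 5 = -3)
m(f) = 1/(-3 + f) (m(f) = 1/(f - 3) = 1/(-3 + f))
(-41786 - 19351)*(m(133) - 40233) = (-41786 - 19351)*(1/(-3 + 133) - 40233) = -61137*(1/130 - 40233) = -61137*(-5230289/130) = 319764178593/130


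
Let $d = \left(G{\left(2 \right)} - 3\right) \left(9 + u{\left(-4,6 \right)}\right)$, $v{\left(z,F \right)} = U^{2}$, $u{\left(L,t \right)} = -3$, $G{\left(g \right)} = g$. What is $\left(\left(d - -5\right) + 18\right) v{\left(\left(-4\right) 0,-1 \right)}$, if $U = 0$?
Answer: $0$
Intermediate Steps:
$v{\left(z,F \right)} = 0$ ($v{\left(z,F \right)} = 0^{2} = 0$)
$d = -6$ ($d = \left(2 - 3\right) \left(9 - 3\right) = \left(-1\right) 6 = -6$)
$\left(\left(d - -5\right) + 18\right) v{\left(\left(-4\right) 0,-1 \right)} = \left(\left(-6 - -5\right) + 18\right) 0 = \left(\left(-6 + 5\right) + 18\right) 0 = \left(-1 + 18\right) 0 = 17 \cdot 0 = 0$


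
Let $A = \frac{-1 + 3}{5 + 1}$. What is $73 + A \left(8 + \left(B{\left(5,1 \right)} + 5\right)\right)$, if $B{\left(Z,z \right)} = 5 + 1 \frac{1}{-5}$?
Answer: $\frac{1184}{15} \approx 78.933$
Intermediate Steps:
$B{\left(Z,z \right)} = \frac{24}{5}$ ($B{\left(Z,z \right)} = 5 + 1 \left(- \frac{1}{5}\right) = 5 - \frac{1}{5} = \frac{24}{5}$)
$A = \frac{1}{3}$ ($A = \frac{2}{6} = 2 \cdot \frac{1}{6} = \frac{1}{3} \approx 0.33333$)
$73 + A \left(8 + \left(B{\left(5,1 \right)} + 5\right)\right) = 73 + \frac{8 + \left(\frac{24}{5} + 5\right)}{3} = 73 + \frac{8 + \frac{49}{5}}{3} = 73 + \frac{1}{3} \cdot \frac{89}{5} = 73 + \frac{89}{15} = \frac{1184}{15}$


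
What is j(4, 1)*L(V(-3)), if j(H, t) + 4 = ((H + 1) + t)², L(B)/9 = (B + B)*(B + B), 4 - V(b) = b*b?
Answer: 28800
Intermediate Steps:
V(b) = 4 - b² (V(b) = 4 - b*b = 4 - b²)
L(B) = 36*B² (L(B) = 9*((B + B)*(B + B)) = 9*((2*B)*(2*B)) = 9*(4*B²) = 36*B²)
j(H, t) = -4 + (1 + H + t)² (j(H, t) = -4 + ((H + 1) + t)² = -4 + ((1 + H) + t)² = -4 + (1 + H + t)²)
j(4, 1)*L(V(-3)) = (-4 + (1 + 4 + 1)²)*(36*(4 - 1*(-3)²)²) = (-4 + 6²)*(36*(4 - 1*9)²) = (-4 + 36)*(36*(4 - 9)²) = 32*(36*(-5)²) = 32*(36*25) = 32*900 = 28800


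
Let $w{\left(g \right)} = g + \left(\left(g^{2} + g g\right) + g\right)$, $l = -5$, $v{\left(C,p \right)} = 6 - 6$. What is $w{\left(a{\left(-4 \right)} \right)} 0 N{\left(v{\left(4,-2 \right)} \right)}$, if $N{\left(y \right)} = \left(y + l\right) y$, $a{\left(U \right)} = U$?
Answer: $0$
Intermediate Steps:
$v{\left(C,p \right)} = 0$ ($v{\left(C,p \right)} = 6 - 6 = 0$)
$N{\left(y \right)} = y \left(-5 + y\right)$ ($N{\left(y \right)} = \left(y - 5\right) y = \left(-5 + y\right) y = y \left(-5 + y\right)$)
$w{\left(g \right)} = 2 g + 2 g^{2}$ ($w{\left(g \right)} = g + \left(\left(g^{2} + g^{2}\right) + g\right) = g + \left(2 g^{2} + g\right) = g + \left(g + 2 g^{2}\right) = 2 g + 2 g^{2}$)
$w{\left(a{\left(-4 \right)} \right)} 0 N{\left(v{\left(4,-2 \right)} \right)} = 2 \left(-4\right) \left(1 - 4\right) 0 \cdot 0 \left(-5 + 0\right) = 2 \left(-4\right) \left(-3\right) 0 \cdot 0 \left(-5\right) = 24 \cdot 0 \cdot 0 = 0 \cdot 0 = 0$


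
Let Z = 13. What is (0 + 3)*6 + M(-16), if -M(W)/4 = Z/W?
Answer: 85/4 ≈ 21.250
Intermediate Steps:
M(W) = -52/W
(0 + 3)*6 + M(-16) = (0 + 3)*6 - 52/(-16) = 3*6 - 52*(-1/16) = 18 + 13/4 = 85/4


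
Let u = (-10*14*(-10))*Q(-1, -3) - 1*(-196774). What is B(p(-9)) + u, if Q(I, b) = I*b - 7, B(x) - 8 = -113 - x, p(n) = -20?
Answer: 191089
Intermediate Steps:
B(x) = -105 - x (B(x) = 8 + (-113 - x) = -105 - x)
Q(I, b) = -7 + I*b
u = 191174 (u = (-10*14*(-10))*(-7 - 1*(-3)) - 1*(-196774) = (-140*(-10))*(-7 + 3) + 196774 = 1400*(-4) + 196774 = -5600 + 196774 = 191174)
B(p(-9)) + u = (-105 - 1*(-20)) + 191174 = (-105 + 20) + 191174 = -85 + 191174 = 191089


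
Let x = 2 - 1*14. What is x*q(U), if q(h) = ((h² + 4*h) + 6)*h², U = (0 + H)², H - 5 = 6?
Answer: -2658395652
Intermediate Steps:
H = 11 (H = 5 + 6 = 11)
U = 121 (U = (0 + 11)² = 11² = 121)
x = -12 (x = 2 - 14 = -12)
q(h) = h²*(6 + h² + 4*h) (q(h) = (6 + h² + 4*h)*h² = h²*(6 + h² + 4*h))
x*q(U) = -12*121²*(6 + 121² + 4*121) = -175692*(6 + 14641 + 484) = -175692*15131 = -12*221532971 = -2658395652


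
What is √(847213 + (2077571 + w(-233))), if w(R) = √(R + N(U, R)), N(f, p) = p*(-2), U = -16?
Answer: √(2924784 + √233) ≈ 1710.2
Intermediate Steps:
N(f, p) = -2*p
w(R) = √(-R) (w(R) = √(R - 2*R) = √(-R))
√(847213 + (2077571 + w(-233))) = √(847213 + (2077571 + √(-1*(-233)))) = √(847213 + (2077571 + √233)) = √(2924784 + √233)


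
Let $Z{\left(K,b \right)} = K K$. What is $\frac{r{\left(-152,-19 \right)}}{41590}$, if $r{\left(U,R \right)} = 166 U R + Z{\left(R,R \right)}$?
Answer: $\frac{479769}{41590} \approx 11.536$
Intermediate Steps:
$Z{\left(K,b \right)} = K^{2}$
$r{\left(U,R \right)} = R^{2} + 166 R U$ ($r{\left(U,R \right)} = 166 U R + R^{2} = 166 R U + R^{2} = R^{2} + 166 R U$)
$\frac{r{\left(-152,-19 \right)}}{41590} = \frac{\left(-19\right) \left(-19 + 166 \left(-152\right)\right)}{41590} = - 19 \left(-19 - 25232\right) \frac{1}{41590} = \left(-19\right) \left(-25251\right) \frac{1}{41590} = 479769 \cdot \frac{1}{41590} = \frac{479769}{41590}$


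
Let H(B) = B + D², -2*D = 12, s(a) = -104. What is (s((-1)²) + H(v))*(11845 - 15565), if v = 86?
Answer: -66960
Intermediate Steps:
D = -6 (D = -½*12 = -6)
H(B) = 36 + B (H(B) = B + (-6)² = B + 36 = 36 + B)
(s((-1)²) + H(v))*(11845 - 15565) = (-104 + (36 + 86))*(11845 - 15565) = (-104 + 122)*(-3720) = 18*(-3720) = -66960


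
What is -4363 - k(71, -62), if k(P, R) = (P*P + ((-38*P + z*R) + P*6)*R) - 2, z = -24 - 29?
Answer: 53466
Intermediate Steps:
z = -53
k(P, R) = -2 + P**2 + R*(-53*R - 32*P) (k(P, R) = (P*P + ((-38*P - 53*R) + P*6)*R) - 2 = (P**2 + ((-53*R - 38*P) + 6*P)*R) - 2 = (P**2 + (-53*R - 32*P)*R) - 2 = (P**2 + R*(-53*R - 32*P)) - 2 = -2 + P**2 + R*(-53*R - 32*P))
-4363 - k(71, -62) = -4363 - (-2 + 71**2 - 53*(-62)**2 - 32*71*(-62)) = -4363 - (-2 + 5041 - 53*3844 + 140864) = -4363 - (-2 + 5041 - 203732 + 140864) = -4363 - 1*(-57829) = -4363 + 57829 = 53466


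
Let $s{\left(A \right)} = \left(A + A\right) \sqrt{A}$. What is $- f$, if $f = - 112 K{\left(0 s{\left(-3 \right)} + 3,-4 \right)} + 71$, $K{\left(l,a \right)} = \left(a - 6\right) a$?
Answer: $4409$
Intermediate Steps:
$s{\left(A \right)} = 2 A^{\frac{3}{2}}$ ($s{\left(A \right)} = 2 A \sqrt{A} = 2 A^{\frac{3}{2}}$)
$K{\left(l,a \right)} = a \left(-6 + a\right)$ ($K{\left(l,a \right)} = \left(-6 + a\right) a = a \left(-6 + a\right)$)
$f = -4409$ ($f = - 112 \left(- 4 \left(-6 - 4\right)\right) + 71 = - 112 \left(\left(-4\right) \left(-10\right)\right) + 71 = \left(-112\right) 40 + 71 = -4480 + 71 = -4409$)
$- f = \left(-1\right) \left(-4409\right) = 4409$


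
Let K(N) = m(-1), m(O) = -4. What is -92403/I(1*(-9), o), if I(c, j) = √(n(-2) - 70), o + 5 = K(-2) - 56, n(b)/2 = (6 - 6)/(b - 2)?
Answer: 92403*I*√70/70 ≈ 11044.0*I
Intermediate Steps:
K(N) = -4
n(b) = 0 (n(b) = 2*((6 - 6)/(b - 2)) = 2*(0/(-2 + b)) = 2*0 = 0)
o = -65 (o = -5 + (-4 - 56) = -5 - 60 = -65)
I(c, j) = I*√70 (I(c, j) = √(0 - 70) = √(-70) = I*√70)
-92403/I(1*(-9), o) = -92403*(-I*√70/70) = -(-92403)*I*√70/70 = 92403*I*√70/70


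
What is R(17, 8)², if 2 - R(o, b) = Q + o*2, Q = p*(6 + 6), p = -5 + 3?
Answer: 64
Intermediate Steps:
p = -2
Q = -24 (Q = -2*(6 + 6) = -2*12 = -24)
R(o, b) = 26 - 2*o (R(o, b) = 2 - (-24 + o*2) = 2 - (-24 + 2*o) = 2 + (24 - 2*o) = 26 - 2*o)
R(17, 8)² = (26 - 2*17)² = (26 - 34)² = (-8)² = 64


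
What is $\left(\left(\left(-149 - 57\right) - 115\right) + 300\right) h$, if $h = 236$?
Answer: $-4956$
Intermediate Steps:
$\left(\left(\left(-149 - 57\right) - 115\right) + 300\right) h = \left(\left(\left(-149 - 57\right) - 115\right) + 300\right) 236 = \left(\left(-206 - 115\right) + 300\right) 236 = \left(-321 + 300\right) 236 = \left(-21\right) 236 = -4956$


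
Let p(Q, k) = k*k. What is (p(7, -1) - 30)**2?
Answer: 841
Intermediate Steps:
p(Q, k) = k**2
(p(7, -1) - 30)**2 = ((-1)**2 - 30)**2 = (1 - 30)**2 = (-29)**2 = 841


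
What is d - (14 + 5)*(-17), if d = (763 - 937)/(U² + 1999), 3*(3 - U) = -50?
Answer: 3466945/10736 ≈ 322.93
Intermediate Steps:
U = 59/3 (U = 3 - ⅓*(-50) = 3 + 50/3 = 59/3 ≈ 19.667)
d = -783/10736 (d = (763 - 937)/((59/3)² + 1999) = -174/(3481/9 + 1999) = -174/21472/9 = -174*9/21472 = -783/10736 ≈ -0.072932)
d - (14 + 5)*(-17) = -783/10736 - (14 + 5)*(-17) = -783/10736 - 19*(-17) = -783/10736 - 1*(-323) = -783/10736 + 323 = 3466945/10736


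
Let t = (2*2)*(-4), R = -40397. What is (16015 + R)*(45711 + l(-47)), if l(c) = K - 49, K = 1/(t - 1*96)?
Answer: -62346517313/56 ≈ -1.1133e+9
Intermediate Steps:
t = -16 (t = 4*(-4) = -16)
K = -1/112 (K = 1/(-16 - 1*96) = 1/(-16 - 96) = 1/(-112) = -1/112 ≈ -0.0089286)
l(c) = -5489/112 (l(c) = -1/112 - 49 = -5489/112)
(16015 + R)*(45711 + l(-47)) = (16015 - 40397)*(45711 - 5489/112) = -24382*5114143/112 = -62346517313/56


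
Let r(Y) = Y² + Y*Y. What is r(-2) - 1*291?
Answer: -283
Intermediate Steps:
r(Y) = 2*Y² (r(Y) = Y² + Y² = 2*Y²)
r(-2) - 1*291 = 2*(-2)² - 1*291 = 2*4 - 291 = 8 - 291 = -283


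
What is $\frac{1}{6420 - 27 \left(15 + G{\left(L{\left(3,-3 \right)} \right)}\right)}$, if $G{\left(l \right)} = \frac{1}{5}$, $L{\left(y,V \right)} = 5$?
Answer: $\frac{5}{30048} \approx 0.0001664$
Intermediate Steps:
$G{\left(l \right)} = \frac{1}{5}$
$\frac{1}{6420 - 27 \left(15 + G{\left(L{\left(3,-3 \right)} \right)}\right)} = \frac{1}{6420 - 27 \left(15 + \frac{1}{5}\right)} = \frac{1}{6420 - \frac{2052}{5}} = \frac{1}{\frac{30048}{5}} = \frac{5}{30048}$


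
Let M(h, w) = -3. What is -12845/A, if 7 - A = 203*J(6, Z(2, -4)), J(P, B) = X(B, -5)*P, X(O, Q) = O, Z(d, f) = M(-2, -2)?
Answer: -1835/523 ≈ -3.5086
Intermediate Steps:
Z(d, f) = -3
J(P, B) = B*P
A = 3661 (A = 7 - 203*(-3*6) = 7 - 203*(-18) = 7 - 1*(-3654) = 7 + 3654 = 3661)
-12845/A = -12845/3661 = -12845*1/3661 = -1835/523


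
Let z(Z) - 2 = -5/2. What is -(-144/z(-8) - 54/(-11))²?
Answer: -10381284/121 ≈ -85796.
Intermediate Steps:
z(Z) = -½ (z(Z) = 2 - 5/2 = -½)
-(-144/z(-8) - 54/(-11))² = -(-144/(-½) - 54/(-11))² = -(-144*(-2) - 54*(-1/11))² = -(288 + 54/11)² = -(3222/11)² = -1*10381284/121 = -10381284/121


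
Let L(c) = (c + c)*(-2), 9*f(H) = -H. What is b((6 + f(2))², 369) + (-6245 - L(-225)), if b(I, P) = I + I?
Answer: -573337/81 ≈ -7078.2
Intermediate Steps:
f(H) = -H/9 (f(H) = (-H)/9 = -H/9)
b(I, P) = 2*I
L(c) = -4*c (L(c) = (2*c)*(-2) = -4*c)
b((6 + f(2))², 369) + (-6245 - L(-225)) = 2*(6 - ⅑*2)² + (-6245 - (-4)*(-225)) = 2*(6 - 2/9)² + (-6245 - 1*900) = 2*(52/9)² + (-6245 - 900) = 2*(2704/81) - 7145 = 5408/81 - 7145 = -573337/81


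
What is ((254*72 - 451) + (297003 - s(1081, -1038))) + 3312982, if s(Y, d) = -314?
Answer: 3628136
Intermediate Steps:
((254*72 - 451) + (297003 - s(1081, -1038))) + 3312982 = ((254*72 - 451) + (297003 - 1*(-314))) + 3312982 = ((18288 - 451) + (297003 + 314)) + 3312982 = (17837 + 297317) + 3312982 = 315154 + 3312982 = 3628136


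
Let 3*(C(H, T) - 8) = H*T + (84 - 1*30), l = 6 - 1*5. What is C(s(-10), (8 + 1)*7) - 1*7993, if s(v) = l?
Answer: -7946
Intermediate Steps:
l = 1 (l = 6 - 5 = 1)
s(v) = 1
C(H, T) = 26 + H*T/3 (C(H, T) = 8 + (H*T + (84 - 1*30))/3 = 8 + (H*T + (84 - 30))/3 = 8 + (H*T + 54)/3 = 8 + (54 + H*T)/3 = 8 + (18 + H*T/3) = 26 + H*T/3)
C(s(-10), (8 + 1)*7) - 1*7993 = (26 + (⅓)*1*((8 + 1)*7)) - 1*7993 = (26 + (⅓)*1*(9*7)) - 7993 = (26 + (⅓)*1*63) - 7993 = (26 + 21) - 7993 = 47 - 7993 = -7946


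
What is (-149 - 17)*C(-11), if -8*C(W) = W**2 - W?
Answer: 2739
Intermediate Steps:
C(W) = -W**2/8 + W/8 (C(W) = -(W**2 - W)/8 = -W**2/8 + W/8)
(-149 - 17)*C(-11) = (-149 - 17)*((1/8)*(-11)*(1 - 1*(-11))) = -83*(-11)*(1 + 11)/4 = -83*(-11)*12/4 = -166*(-33/2) = 2739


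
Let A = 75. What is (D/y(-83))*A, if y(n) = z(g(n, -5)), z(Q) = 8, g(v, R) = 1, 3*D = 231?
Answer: 5775/8 ≈ 721.88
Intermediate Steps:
D = 77 (D = (1/3)*231 = 77)
y(n) = 8
(D/y(-83))*A = (77/8)*75 = 5775/8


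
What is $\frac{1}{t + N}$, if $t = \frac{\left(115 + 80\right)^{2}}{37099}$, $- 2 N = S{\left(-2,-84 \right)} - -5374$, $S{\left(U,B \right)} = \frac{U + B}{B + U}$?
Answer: $- \frac{74198}{199331075} \approx -0.00037223$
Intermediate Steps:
$S{\left(U,B \right)} = 1$ ($S{\left(U,B \right)} = \frac{B + U}{B + U} = 1$)
$N = - \frac{5375}{2}$ ($N = - \frac{1 - -5374}{2} = - \frac{1 + 5374}{2} = \left(- \frac{1}{2}\right) 5375 = - \frac{5375}{2} \approx -2687.5$)
$t = \frac{38025}{37099}$ ($t = 195^{2} \cdot \frac{1}{37099} = 38025 \cdot \frac{1}{37099} = \frac{38025}{37099} \approx 1.025$)
$\frac{1}{t + N} = \frac{1}{\frac{38025}{37099} - \frac{5375}{2}} = \frac{1}{- \frac{199331075}{74198}} = - \frac{74198}{199331075}$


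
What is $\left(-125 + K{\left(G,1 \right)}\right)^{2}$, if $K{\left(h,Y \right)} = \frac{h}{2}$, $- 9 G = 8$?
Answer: $\frac{1274641}{81} \approx 15736.0$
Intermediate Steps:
$G = - \frac{8}{9}$ ($G = \left(- \frac{1}{9}\right) 8 = - \frac{8}{9} \approx -0.88889$)
$K{\left(h,Y \right)} = \frac{h}{2}$ ($K{\left(h,Y \right)} = h \frac{1}{2} = \frac{h}{2}$)
$\left(-125 + K{\left(G,1 \right)}\right)^{2} = \left(-125 + \frac{1}{2} \left(- \frac{8}{9}\right)\right)^{2} = \left(-125 - \frac{4}{9}\right)^{2} = \left(- \frac{1129}{9}\right)^{2} = \frac{1274641}{81}$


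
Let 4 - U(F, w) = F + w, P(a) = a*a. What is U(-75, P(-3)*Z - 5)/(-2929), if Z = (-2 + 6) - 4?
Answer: -84/2929 ≈ -0.028679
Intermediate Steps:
P(a) = a²
Z = 0 (Z = 4 - 4 = 0)
U(F, w) = 4 - F - w (U(F, w) = 4 - (F + w) = 4 + (-F - w) = 4 - F - w)
U(-75, P(-3)*Z - 5)/(-2929) = (4 - 1*(-75) - ((-3)²*0 - 5))/(-2929) = (4 + 75 - (9*0 - 5))*(-1/2929) = (4 + 75 - (0 - 5))*(-1/2929) = (4 + 75 - 1*(-5))*(-1/2929) = (4 + 75 + 5)*(-1/2929) = 84*(-1/2929) = -84/2929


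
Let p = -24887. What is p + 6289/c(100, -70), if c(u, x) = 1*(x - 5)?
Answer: -1872814/75 ≈ -24971.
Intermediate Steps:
c(u, x) = -5 + x (c(u, x) = 1*(-5 + x) = -5 + x)
p + 6289/c(100, -70) = -24887 + 6289/(-5 - 70) = -24887 + 6289/(-75) = -24887 + 6289*(-1/75) = -24887 - 6289/75 = -1872814/75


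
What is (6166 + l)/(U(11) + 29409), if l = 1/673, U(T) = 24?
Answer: 4149719/19808409 ≈ 0.20949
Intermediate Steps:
l = 1/673 ≈ 0.0014859
(6166 + l)/(U(11) + 29409) = (6166 + 1/673)/(24 + 29409) = (4149719/673)/29433 = (4149719/673)*(1/29433) = 4149719/19808409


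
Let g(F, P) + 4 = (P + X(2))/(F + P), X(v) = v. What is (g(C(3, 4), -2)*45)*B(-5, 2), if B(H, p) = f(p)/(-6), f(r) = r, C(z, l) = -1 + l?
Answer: 60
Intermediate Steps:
g(F, P) = -4 + (2 + P)/(F + P) (g(F, P) = -4 + (P + 2)/(F + P) = -4 + (2 + P)/(F + P))
B(H, p) = -p/6 (B(H, p) = p/(-6) = p*(-⅙) = -p/6)
(g(C(3, 4), -2)*45)*B(-5, 2) = (((2 - 4*(-1 + 4) - 3*(-2))/((-1 + 4) - 2))*45)*(-⅙*2) = (((2 - 4*3 + 6)/(3 - 2))*45)*(-⅓) = (((2 - 12 + 6)/1)*45)*(-⅓) = ((1*(-4))*45)*(-⅓) = -4*45*(-⅓) = -180*(-⅓) = 60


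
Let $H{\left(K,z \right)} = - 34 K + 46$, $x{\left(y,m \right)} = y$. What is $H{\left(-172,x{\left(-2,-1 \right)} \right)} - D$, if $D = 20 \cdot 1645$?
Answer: $-27006$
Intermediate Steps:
$H{\left(K,z \right)} = 46 - 34 K$
$D = 32900$
$H{\left(-172,x{\left(-2,-1 \right)} \right)} - D = \left(46 - -5848\right) - 32900 = \left(46 + 5848\right) - 32900 = 5894 - 32900 = -27006$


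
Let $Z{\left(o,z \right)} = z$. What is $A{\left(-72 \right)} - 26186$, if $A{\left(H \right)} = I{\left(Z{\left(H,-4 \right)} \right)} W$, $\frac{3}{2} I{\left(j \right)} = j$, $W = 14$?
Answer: $- \frac{78670}{3} \approx -26223.0$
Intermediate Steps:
$I{\left(j \right)} = \frac{2 j}{3}$
$A{\left(H \right)} = - \frac{112}{3}$ ($A{\left(H \right)} = \frac{2}{3} \left(-4\right) 14 = \left(- \frac{8}{3}\right) 14 = - \frac{112}{3}$)
$A{\left(-72 \right)} - 26186 = - \frac{112}{3} - 26186 = - \frac{78670}{3}$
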